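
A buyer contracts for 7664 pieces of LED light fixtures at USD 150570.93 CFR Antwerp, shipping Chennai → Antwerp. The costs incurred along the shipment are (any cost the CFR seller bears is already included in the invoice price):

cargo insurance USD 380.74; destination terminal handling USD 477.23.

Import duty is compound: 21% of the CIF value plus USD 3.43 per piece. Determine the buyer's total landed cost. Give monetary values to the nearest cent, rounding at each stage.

Total landed cost: USD 209416.27

CFR: the seller pays costs through ocean freight to the destination port, but not insurance.
CIF value = CFR price + insurance = 150570.93 + 380.74 = 150951.67
Ad valorem component: 150951.67 × 21% = 31699.85
Specific component: 7664 × 3.43 = 26287.52
Import duty = 31699.85 + 26287.52 = 57987.37
Buyer bears: insurance 380.74 + destination terminal 477.23 + duty 57987.37 = 58845.34
Landed cost = invoice 150570.93 + 58845.34 = 209416.27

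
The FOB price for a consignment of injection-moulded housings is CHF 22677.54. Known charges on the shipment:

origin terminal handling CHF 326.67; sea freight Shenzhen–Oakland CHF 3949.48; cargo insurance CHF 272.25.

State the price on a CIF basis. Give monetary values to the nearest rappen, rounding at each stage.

Not relevant to the conversion: origin terminal — on the seller under both FOB and CIF; already in the FOB price and stays in the CIF price.
From FOB to CIF, the seller additionally bears: freight, insurance.
CIF price = 22677.54 + 3949.48 + 272.25 = 26899.27

CIF price: CHF 26899.27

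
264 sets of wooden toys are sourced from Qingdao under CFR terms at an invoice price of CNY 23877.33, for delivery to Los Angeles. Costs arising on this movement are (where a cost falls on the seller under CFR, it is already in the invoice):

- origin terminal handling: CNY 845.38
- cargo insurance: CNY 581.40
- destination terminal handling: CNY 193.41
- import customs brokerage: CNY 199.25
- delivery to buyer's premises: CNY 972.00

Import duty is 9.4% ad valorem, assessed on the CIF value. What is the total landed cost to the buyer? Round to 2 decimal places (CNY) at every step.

Total landed cost: CNY 28122.51

CFR: the seller pays costs through ocean freight to the destination port, but not insurance.
Already in the invoice (seller's account under CFR): origin terminal — exclude.
CIF value = CFR price + insurance = 23877.33 + 581.40 = 24458.73
Import duty = 24458.73 × 9.4% = 2299.12
Buyer bears: insurance 581.40 + destination terminal 193.41 + brokerage 199.25 + delivery 972.00 + duty 2299.12 = 4245.18
Landed cost = invoice 23877.33 + 4245.18 = 28122.51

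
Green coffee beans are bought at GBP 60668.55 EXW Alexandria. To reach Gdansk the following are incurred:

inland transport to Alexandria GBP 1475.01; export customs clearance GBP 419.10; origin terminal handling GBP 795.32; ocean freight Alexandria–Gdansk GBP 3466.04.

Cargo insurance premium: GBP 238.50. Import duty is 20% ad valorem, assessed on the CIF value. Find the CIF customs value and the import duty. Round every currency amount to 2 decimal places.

CIF = EXW price + pre-shipment costs + freight + insurance
CIF = 60668.55 + 1475.01 + 419.10 + 795.32 + 3466.04 + 238.50 = 67062.52
Import duty = 67062.52 × 20% = 13412.50

CIF value: GBP 67062.52; import duty: GBP 13412.50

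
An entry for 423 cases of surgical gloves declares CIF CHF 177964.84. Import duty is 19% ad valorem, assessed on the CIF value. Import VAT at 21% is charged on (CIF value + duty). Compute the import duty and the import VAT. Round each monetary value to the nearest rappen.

Import duty = 177964.84 × 19% = 33813.32
VAT base = CIF + duty = 177964.84 + 33813.32 = 211778.16
Import VAT = 211778.16 × 21% = 44473.41

Import duty: CHF 33813.32; import VAT: CHF 44473.41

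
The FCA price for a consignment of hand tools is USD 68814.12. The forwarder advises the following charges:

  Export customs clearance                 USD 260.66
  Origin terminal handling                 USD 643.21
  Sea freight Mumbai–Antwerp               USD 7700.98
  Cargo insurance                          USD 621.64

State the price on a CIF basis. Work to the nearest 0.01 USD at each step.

CIF price: USD 77779.95

Not relevant to the conversion: export clearance — on the seller under both FCA and CIF; already in the FCA price and stays in the CIF price.
From FCA to CIF, the seller additionally bears: origin terminal, freight, insurance.
CIF price = 68814.12 + 643.21 + 7700.98 + 621.64 = 77779.95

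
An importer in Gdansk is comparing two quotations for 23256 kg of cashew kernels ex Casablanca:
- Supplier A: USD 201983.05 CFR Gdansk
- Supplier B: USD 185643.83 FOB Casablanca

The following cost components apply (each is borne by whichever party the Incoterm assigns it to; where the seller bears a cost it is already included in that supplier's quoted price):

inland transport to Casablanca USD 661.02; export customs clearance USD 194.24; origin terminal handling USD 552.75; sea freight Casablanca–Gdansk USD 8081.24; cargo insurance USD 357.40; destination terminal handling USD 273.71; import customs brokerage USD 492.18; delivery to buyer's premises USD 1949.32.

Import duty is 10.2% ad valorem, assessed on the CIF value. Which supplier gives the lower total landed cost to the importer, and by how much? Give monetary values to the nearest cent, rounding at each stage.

Supplier B is cheaper by USD 9100.30

Supplier A (CFR):
CIF value = CFR price + insurance = 201983.05 + 357.40 = 202340.45
Import duty = 202340.45 × 10.2% = 20638.73
Buyer bears (A): 357.40 + 273.71 + 492.18 + 1949.32 = 3072.61
Landed cost (A) = invoice 201983.05 + 3072.61 + duty 20638.73 = 225694.39
Supplier B (FOB):
CIF value = FOB price + freight + insurance = 185643.83 + 8081.24 + 357.40 = 194082.47
Import duty = 194082.47 × 10.2% = 19796.41
Buyer bears (B): 8081.24 + 357.40 + 273.71 + 492.18 + 1949.32 = 11153.85
Landed cost (B) = invoice 185643.83 + 11153.85 + duty 19796.41 = 216594.09
Difference = |225694.39 − 216594.09| = 9100.30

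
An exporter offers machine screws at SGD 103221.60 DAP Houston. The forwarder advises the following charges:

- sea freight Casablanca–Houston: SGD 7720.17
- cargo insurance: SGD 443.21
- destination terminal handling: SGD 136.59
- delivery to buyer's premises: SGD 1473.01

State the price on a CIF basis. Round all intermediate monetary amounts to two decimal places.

CIF price: SGD 101612.00

Not relevant to the conversion: insurance, freight — on the seller under both DAP and CIF; already in the DAP price and stays in the CIF price.
From DAP to CIF, the seller no longer bears: destination terminal, delivery.
CIF price = 103221.60 − 136.59 − 1473.01 = 101612.00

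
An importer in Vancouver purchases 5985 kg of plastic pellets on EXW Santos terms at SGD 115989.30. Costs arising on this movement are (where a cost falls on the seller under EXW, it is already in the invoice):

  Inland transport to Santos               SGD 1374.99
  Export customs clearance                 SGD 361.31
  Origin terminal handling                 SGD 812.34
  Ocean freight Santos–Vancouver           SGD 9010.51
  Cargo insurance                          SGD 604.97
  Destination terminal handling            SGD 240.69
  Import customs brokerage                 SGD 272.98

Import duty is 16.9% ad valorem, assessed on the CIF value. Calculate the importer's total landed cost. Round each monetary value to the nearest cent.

EXW: the seller makes goods available at their premises; the buyer bears all onward costs.
CIF value = EXW price + inland to port + export clearance + origin terminal + freight + insurance = 115989.30 + 1374.99 + 361.31 + 812.34 + 9010.51 + 604.97 = 128153.42
Import duty = 128153.42 × 16.9% = 21657.93
Buyer bears: inland to port 1374.99 + export clearance 361.31 + origin terminal 812.34 + freight 9010.51 + insurance 604.97 + destination terminal 240.69 + brokerage 272.98 + duty 21657.93 = 34335.72
Landed cost = invoice 115989.30 + 34335.72 = 150325.02

Total landed cost: SGD 150325.02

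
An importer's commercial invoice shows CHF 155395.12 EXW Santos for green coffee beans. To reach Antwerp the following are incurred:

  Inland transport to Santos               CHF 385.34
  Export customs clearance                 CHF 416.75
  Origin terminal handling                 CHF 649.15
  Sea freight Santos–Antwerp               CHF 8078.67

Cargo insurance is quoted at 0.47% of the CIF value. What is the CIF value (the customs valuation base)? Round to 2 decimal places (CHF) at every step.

CIF value: CHF 165703.84

Let C be the CIF value. C = EXW price + pre-shipment costs + freight + 0.47% × C
C − 0.47% × C = 155395.12 + 385.34 + 416.75 + 649.15 + 8078.67
0.9953 × C = 164925.03
C = 164925.03 / 0.9953 = 165703.84
Insurance premium = 0.47% × 165703.84 = 778.81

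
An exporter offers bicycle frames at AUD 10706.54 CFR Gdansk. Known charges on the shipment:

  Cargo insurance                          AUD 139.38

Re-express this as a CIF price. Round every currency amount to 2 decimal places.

From CFR to CIF, the seller additionally bears: insurance.
CIF price = 10706.54 + 139.38 = 10845.92

CIF price: AUD 10845.92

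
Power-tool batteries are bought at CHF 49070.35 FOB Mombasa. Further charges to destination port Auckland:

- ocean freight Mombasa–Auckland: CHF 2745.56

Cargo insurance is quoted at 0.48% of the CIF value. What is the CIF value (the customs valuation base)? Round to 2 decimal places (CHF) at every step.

CIF value: CHF 52065.83

Let C be the CIF value. C = FOB price + freight + 0.48% × C
C − 0.48% × C = 49070.35 + 2745.56
0.9952 × C = 51815.91
C = 51815.91 / 0.9952 = 52065.83
Insurance premium = 0.48% × 52065.83 = 249.92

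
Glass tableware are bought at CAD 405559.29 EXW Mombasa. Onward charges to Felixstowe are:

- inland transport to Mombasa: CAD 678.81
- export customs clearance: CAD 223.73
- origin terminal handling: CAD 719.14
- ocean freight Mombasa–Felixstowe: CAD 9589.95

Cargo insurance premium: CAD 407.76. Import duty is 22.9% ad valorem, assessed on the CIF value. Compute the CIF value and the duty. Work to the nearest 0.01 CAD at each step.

CIF = EXW price + pre-shipment costs + freight + insurance
CIF = 405559.29 + 678.81 + 223.73 + 719.14 + 9589.95 + 407.76 = 417178.68
Import duty = 417178.68 × 22.9% = 95533.92

CIF value: CAD 417178.68; import duty: CAD 95533.92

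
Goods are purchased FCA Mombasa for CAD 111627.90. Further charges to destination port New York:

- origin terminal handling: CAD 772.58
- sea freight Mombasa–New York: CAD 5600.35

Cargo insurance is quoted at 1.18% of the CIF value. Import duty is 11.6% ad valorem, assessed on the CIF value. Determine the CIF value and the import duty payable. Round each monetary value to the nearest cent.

CIF value: CAD 119409.87; import duty: CAD 13851.54

Let C be the CIF value. C = FCA price + pre-shipment costs + freight + 1.18% × C
C − 1.18% × C = 111627.90 + 772.58 + 5600.35
0.9882 × C = 118000.83
C = 118000.83 / 0.9882 = 119409.87
Insurance premium = 1.18% × 119409.87 = 1409.04
Import duty = 119409.87 × 11.6% = 13851.54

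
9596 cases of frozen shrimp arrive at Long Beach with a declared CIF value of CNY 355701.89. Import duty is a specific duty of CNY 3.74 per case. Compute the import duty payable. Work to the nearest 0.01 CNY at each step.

Import duty: CNY 35889.04

Import duty = 9596 × 3.74 = 35889.04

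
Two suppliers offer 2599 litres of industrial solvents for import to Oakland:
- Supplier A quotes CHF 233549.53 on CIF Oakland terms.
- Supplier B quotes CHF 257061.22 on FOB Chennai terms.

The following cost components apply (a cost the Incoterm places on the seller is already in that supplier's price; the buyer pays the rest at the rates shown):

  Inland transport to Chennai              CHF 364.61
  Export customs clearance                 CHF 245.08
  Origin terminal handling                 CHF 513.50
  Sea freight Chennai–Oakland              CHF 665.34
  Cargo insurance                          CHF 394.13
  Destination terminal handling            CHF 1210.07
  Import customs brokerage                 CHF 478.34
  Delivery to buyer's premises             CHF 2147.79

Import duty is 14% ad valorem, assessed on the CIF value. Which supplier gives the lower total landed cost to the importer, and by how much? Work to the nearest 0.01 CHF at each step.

Supplier A (CIF):
The CIF price already equals the CIF value: 233549.53
Import duty = 233549.53 × 14% = 32696.93
Buyer bears (A): 1210.07 + 478.34 + 2147.79 = 3836.20
Landed cost (A) = invoice 233549.53 + 3836.20 + duty 32696.93 = 270082.66
Supplier B (FOB):
CIF value = FOB price + freight + insurance = 257061.22 + 665.34 + 394.13 = 258120.69
Import duty = 258120.69 × 14% = 36136.90
Buyer bears (B): 665.34 + 394.13 + 1210.07 + 478.34 + 2147.79 = 4895.67
Landed cost (B) = invoice 257061.22 + 4895.67 + duty 36136.90 = 298093.79
Difference = |270082.66 − 298093.79| = 28011.13

Supplier A is cheaper by CHF 28011.13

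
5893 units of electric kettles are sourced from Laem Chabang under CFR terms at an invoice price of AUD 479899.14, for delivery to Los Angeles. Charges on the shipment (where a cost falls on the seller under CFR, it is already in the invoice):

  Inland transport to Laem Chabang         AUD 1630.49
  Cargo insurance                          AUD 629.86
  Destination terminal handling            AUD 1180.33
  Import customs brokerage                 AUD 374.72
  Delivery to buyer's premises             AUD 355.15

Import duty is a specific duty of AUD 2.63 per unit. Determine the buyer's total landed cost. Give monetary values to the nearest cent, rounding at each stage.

Total landed cost: AUD 497937.79

CFR: the seller pays costs through ocean freight to the destination port, but not insurance.
Already in the invoice (seller's account under CFR): inland to port — exclude.
CIF value = CFR price + insurance = 479899.14 + 629.86 = 480529.00
Import duty = 5893 × 2.63 = 15498.59
Buyer bears: insurance 629.86 + destination terminal 1180.33 + brokerage 374.72 + delivery 355.15 + duty 15498.59 = 18038.65
Landed cost = invoice 479899.14 + 18038.65 = 497937.79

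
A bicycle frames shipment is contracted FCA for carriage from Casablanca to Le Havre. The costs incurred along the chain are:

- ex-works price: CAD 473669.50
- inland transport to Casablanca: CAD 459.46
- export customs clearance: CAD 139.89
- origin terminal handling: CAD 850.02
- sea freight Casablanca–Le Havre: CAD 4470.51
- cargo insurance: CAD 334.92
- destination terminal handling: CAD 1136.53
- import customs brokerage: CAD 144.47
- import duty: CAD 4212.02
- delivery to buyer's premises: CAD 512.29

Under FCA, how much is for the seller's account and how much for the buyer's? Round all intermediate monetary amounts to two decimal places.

FCA: the seller delivers export-cleared goods to the carrier; the buyer bears costs from that point.
Seller's account: goods 473669.50 + inland to port 459.46 + export clearance 139.89 = 474268.85
Buyer's account: origin terminal 850.02 + freight 4470.51 + insurance 334.92 + destination terminal 1136.53 + brokerage 144.47 + duty 4212.02 + delivery 512.29 = 11660.76

Seller: CAD 474268.85; buyer: CAD 11660.76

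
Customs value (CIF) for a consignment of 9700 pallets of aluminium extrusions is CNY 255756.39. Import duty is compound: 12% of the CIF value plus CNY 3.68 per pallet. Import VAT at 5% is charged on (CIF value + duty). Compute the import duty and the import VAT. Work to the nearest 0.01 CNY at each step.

Ad valorem component: 255756.39 × 12% = 30690.77
Specific component: 9700 × 3.68 = 35696.00
Import duty = 30690.77 + 35696.00 = 66386.77
VAT base = CIF + duty = 255756.39 + 66386.77 = 322143.16
Import VAT = 322143.16 × 5% = 16107.16

Import duty: CNY 66386.77; import VAT: CNY 16107.16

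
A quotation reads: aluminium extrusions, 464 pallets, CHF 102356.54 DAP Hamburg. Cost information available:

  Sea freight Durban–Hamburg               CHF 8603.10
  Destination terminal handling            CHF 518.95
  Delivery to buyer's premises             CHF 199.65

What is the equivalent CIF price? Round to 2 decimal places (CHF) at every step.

Not relevant to the conversion: freight — on the seller under both DAP and CIF; already in the DAP price and stays in the CIF price.
From DAP to CIF, the seller no longer bears: destination terminal, delivery.
CIF price = 102356.54 − 518.95 − 199.65 = 101637.94

CIF price: CHF 101637.94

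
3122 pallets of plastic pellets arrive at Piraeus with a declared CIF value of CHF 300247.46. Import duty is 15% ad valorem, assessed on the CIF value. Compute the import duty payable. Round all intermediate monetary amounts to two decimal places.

Import duty = 300247.46 × 15% = 45037.12

Import duty: CHF 45037.12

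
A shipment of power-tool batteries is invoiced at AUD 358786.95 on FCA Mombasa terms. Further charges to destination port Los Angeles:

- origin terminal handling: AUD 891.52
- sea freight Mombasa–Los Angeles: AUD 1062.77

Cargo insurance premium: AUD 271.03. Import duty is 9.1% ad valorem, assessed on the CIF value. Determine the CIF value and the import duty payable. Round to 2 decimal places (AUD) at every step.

CIF = FCA price + pre-shipment costs + freight + insurance
CIF = 358786.95 + 891.52 + 1062.77 + 271.03 = 361012.27
Import duty = 361012.27 × 9.1% = 32852.12

CIF value: AUD 361012.27; import duty: AUD 32852.12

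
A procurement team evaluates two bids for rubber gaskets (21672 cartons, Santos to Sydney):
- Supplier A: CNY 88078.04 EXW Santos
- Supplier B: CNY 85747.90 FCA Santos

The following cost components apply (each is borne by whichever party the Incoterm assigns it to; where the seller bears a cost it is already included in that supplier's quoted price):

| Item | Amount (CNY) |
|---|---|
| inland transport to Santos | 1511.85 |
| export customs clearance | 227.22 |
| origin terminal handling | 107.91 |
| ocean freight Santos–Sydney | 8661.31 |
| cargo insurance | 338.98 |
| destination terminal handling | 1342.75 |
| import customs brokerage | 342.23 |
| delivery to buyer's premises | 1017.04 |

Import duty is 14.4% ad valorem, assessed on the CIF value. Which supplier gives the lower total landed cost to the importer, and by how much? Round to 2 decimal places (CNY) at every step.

Supplier A (EXW):
CIF value = EXW price + inland to port + export clearance + origin terminal + freight + insurance = 88078.04 + 1511.85 + 227.22 + 107.91 + 8661.31 + 338.98 = 98925.31
Import duty = 98925.31 × 14.4% = 14245.24
Buyer bears (A): 1511.85 + 227.22 + 107.91 + 8661.31 + 338.98 + 1342.75 + 342.23 + 1017.04 = 13549.29
Landed cost (A) = invoice 88078.04 + 13549.29 + duty 14245.24 = 115872.57
Supplier B (FCA):
CIF value = FCA price + origin terminal + freight + insurance = 85747.90 + 107.91 + 8661.31 + 338.98 = 94856.10
Import duty = 94856.10 × 14.4% = 13659.28
Buyer bears (B): 107.91 + 8661.31 + 338.98 + 1342.75 + 342.23 + 1017.04 = 11810.22
Landed cost (B) = invoice 85747.90 + 11810.22 + duty 13659.28 = 111217.40
Difference = |115872.57 − 111217.40| = 4655.17

Supplier B is cheaper by CNY 4655.17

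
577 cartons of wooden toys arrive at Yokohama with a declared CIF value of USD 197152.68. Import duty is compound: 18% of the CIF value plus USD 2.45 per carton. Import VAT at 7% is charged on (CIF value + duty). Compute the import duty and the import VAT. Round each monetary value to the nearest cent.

Import duty: USD 36901.13; import VAT: USD 16383.77

Ad valorem component: 197152.68 × 18% = 35487.48
Specific component: 577 × 2.45 = 1413.65
Import duty = 35487.48 + 1413.65 = 36901.13
VAT base = CIF + duty = 197152.68 + 36901.13 = 234053.81
Import VAT = 234053.81 × 7% = 16383.77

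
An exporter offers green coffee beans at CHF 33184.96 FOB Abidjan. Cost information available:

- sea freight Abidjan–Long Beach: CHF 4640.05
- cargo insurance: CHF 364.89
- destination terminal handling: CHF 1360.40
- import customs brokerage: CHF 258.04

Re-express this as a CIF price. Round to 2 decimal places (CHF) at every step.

CIF price: CHF 38189.90

Not relevant to the conversion: destination terminal, brokerage — on the buyer under both terms; not part of either seller's price.
From FOB to CIF, the seller additionally bears: freight, insurance.
CIF price = 33184.96 + 4640.05 + 364.89 = 38189.90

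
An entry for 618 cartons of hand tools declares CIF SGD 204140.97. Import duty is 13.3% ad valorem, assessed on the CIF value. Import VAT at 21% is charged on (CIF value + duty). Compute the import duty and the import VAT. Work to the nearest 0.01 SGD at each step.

Import duty = 204140.97 × 13.3% = 27150.75
VAT base = CIF + duty = 204140.97 + 27150.75 = 231291.72
Import VAT = 231291.72 × 21% = 48571.26

Import duty: SGD 27150.75; import VAT: SGD 48571.26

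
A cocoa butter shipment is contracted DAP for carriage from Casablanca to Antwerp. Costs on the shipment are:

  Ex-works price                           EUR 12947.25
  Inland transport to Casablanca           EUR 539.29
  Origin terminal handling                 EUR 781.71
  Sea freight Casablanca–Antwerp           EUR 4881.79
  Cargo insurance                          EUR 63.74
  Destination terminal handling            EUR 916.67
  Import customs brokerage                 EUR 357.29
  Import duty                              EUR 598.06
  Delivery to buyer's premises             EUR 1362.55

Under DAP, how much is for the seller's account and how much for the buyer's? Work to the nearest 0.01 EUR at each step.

DAP: the seller bears all costs to the named destination except import duty and clearance.
Seller's account: goods 12947.25 + inland to port 539.29 + origin terminal 781.71 + freight 4881.79 + insurance 63.74 + destination terminal 916.67 + delivery 1362.55 = 21493.00
Buyer's account: brokerage 357.29 + duty 598.06 = 955.35

Seller: EUR 21493.00; buyer: EUR 955.35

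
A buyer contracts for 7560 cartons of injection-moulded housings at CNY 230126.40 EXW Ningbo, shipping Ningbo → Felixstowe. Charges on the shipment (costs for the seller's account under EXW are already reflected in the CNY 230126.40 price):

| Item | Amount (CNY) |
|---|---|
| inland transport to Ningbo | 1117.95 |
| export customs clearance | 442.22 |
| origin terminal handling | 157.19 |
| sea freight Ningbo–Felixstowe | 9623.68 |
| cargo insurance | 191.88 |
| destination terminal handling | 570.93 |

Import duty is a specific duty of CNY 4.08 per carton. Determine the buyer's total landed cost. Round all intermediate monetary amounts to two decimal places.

EXW: the seller makes goods available at their premises; the buyer bears all onward costs.
CIF value = EXW price + inland to port + export clearance + origin terminal + freight + insurance = 230126.40 + 1117.95 + 442.22 + 157.19 + 9623.68 + 191.88 = 241659.32
Import duty = 7560 × 4.08 = 30844.80
Buyer bears: inland to port 1117.95 + export clearance 442.22 + origin terminal 157.19 + freight 9623.68 + insurance 191.88 + destination terminal 570.93 + duty 30844.80 = 42948.65
Landed cost = invoice 230126.40 + 42948.65 = 273075.05

Total landed cost: CNY 273075.05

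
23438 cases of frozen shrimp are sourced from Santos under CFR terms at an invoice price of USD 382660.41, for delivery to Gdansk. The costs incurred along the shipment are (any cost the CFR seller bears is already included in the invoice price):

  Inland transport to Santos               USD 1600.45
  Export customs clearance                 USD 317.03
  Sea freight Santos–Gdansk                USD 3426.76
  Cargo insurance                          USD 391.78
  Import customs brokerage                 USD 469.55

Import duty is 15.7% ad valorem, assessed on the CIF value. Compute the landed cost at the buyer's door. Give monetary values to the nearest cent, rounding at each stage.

CFR: the seller pays costs through ocean freight to the destination port, but not insurance.
Already in the invoice (seller's account under CFR): inland to port, export clearance, freight — exclude.
CIF value = CFR price + insurance = 382660.41 + 391.78 = 383052.19
Import duty = 383052.19 × 15.7% = 60139.19
Buyer bears: insurance 391.78 + brokerage 469.55 + duty 60139.19 = 61000.52
Landed cost = invoice 382660.41 + 61000.52 = 443660.93

Total landed cost: USD 443660.93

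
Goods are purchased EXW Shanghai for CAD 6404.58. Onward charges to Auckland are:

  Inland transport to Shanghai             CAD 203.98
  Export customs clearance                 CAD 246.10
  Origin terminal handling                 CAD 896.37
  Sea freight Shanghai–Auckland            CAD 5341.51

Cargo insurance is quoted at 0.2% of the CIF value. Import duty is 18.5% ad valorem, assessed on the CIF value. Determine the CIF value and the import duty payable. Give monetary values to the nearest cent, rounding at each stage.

Let C be the CIF value. C = EXW price + pre-shipment costs + freight + 0.2% × C
C − 0.2% × C = 6404.58 + 203.98 + 246.10 + 896.37 + 5341.51
0.998 × C = 13092.54
C = 13092.54 / 0.998 = 13118.78
Insurance premium = 0.2% × 13118.78 = 26.24
Import duty = 13118.78 × 18.5% = 2426.97

CIF value: CAD 13118.78; import duty: CAD 2426.97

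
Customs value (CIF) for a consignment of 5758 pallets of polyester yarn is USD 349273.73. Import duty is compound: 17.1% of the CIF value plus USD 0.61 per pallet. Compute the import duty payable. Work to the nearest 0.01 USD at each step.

Import duty: USD 63238.19

Ad valorem component: 349273.73 × 17.1% = 59725.81
Specific component: 5758 × 0.61 = 3512.38
Import duty = 59725.81 + 3512.38 = 63238.19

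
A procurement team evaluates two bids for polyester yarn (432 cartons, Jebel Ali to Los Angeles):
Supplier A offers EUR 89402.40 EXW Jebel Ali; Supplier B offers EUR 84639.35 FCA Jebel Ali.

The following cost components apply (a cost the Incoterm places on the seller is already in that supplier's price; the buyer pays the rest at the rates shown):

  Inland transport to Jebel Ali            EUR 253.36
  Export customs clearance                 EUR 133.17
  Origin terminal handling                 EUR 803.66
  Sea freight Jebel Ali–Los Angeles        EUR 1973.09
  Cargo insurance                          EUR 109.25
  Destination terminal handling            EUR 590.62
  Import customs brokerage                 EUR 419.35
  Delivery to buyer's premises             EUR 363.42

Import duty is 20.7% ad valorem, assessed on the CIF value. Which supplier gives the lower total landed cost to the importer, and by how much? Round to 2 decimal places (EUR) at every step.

Supplier B is cheaper by EUR 6215.54

Supplier A (EXW):
CIF value = EXW price + inland to port + export clearance + origin terminal + freight + insurance = 89402.40 + 253.36 + 133.17 + 803.66 + 1973.09 + 109.25 = 92674.93
Import duty = 92674.93 × 20.7% = 19183.71
Buyer bears (A): 253.36 + 133.17 + 803.66 + 1973.09 + 109.25 + 590.62 + 419.35 + 363.42 = 4645.92
Landed cost (A) = invoice 89402.40 + 4645.92 + duty 19183.71 = 113232.03
Supplier B (FCA):
CIF value = FCA price + origin terminal + freight + insurance = 84639.35 + 803.66 + 1973.09 + 109.25 = 87525.35
Import duty = 87525.35 × 20.7% = 18117.75
Buyer bears (B): 803.66 + 1973.09 + 109.25 + 590.62 + 419.35 + 363.42 = 4259.39
Landed cost (B) = invoice 84639.35 + 4259.39 + duty 18117.75 = 107016.49
Difference = |113232.03 − 107016.49| = 6215.54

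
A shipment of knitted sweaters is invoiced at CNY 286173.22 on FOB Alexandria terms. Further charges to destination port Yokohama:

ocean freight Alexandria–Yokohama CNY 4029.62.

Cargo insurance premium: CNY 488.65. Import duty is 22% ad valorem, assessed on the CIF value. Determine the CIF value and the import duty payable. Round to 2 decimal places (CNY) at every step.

CIF = FOB price + freight + insurance
CIF = 286173.22 + 4029.62 + 488.65 = 290691.49
Import duty = 290691.49 × 22% = 63952.13

CIF value: CNY 290691.49; import duty: CNY 63952.13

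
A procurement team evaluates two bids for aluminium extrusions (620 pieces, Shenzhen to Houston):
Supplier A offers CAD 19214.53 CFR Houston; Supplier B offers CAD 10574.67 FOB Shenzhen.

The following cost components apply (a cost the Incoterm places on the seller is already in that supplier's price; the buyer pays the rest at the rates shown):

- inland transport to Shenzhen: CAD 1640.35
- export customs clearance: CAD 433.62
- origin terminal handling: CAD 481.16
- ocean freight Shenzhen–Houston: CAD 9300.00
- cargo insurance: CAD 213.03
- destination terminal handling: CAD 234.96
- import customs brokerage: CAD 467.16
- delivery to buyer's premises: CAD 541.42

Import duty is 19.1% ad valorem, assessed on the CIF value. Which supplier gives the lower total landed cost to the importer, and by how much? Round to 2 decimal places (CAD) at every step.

Supplier A (CFR):
CIF value = CFR price + insurance = 19214.53 + 213.03 = 19427.56
Import duty = 19427.56 × 19.1% = 3710.66
Buyer bears (A): 213.03 + 234.96 + 467.16 + 541.42 = 1456.57
Landed cost (A) = invoice 19214.53 + 1456.57 + duty 3710.66 = 24381.76
Supplier B (FOB):
CIF value = FOB price + freight + insurance = 10574.67 + 9300.00 + 213.03 = 20087.70
Import duty = 20087.70 × 19.1% = 3836.75
Buyer bears (B): 9300.00 + 213.03 + 234.96 + 467.16 + 541.42 = 10756.57
Landed cost (B) = invoice 10574.67 + 10756.57 + duty 3836.75 = 25167.99
Difference = |24381.76 − 25167.99| = 786.23

Supplier A is cheaper by CAD 786.23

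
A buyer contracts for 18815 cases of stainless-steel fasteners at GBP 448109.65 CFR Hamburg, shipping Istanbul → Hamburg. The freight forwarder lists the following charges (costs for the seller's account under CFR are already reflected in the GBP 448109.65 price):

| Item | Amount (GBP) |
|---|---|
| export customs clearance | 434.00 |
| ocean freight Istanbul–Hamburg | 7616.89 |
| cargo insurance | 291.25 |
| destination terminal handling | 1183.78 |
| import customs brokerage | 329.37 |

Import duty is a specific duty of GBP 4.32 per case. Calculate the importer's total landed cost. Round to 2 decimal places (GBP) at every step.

CFR: the seller pays costs through ocean freight to the destination port, but not insurance.
Already in the invoice (seller's account under CFR): export clearance, freight — exclude.
CIF value = CFR price + insurance = 448109.65 + 291.25 = 448400.90
Import duty = 18815 × 4.32 = 81280.80
Buyer bears: insurance 291.25 + destination terminal 1183.78 + brokerage 329.37 + duty 81280.80 = 83085.20
Landed cost = invoice 448109.65 + 83085.20 = 531194.85

Total landed cost: GBP 531194.85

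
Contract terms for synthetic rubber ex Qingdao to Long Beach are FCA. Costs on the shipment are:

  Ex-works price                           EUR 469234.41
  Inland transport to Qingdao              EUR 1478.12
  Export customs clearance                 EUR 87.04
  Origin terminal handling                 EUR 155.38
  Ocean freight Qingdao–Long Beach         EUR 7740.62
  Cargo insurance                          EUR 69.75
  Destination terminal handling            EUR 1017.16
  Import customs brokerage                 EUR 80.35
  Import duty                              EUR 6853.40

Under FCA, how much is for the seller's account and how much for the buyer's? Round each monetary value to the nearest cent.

Seller: EUR 470799.57; buyer: EUR 15916.66

FCA: the seller delivers export-cleared goods to the carrier; the buyer bears costs from that point.
Seller's account: goods 469234.41 + inland to port 1478.12 + export clearance 87.04 = 470799.57
Buyer's account: origin terminal 155.38 + freight 7740.62 + insurance 69.75 + destination terminal 1017.16 + brokerage 80.35 + duty 6853.40 = 15916.66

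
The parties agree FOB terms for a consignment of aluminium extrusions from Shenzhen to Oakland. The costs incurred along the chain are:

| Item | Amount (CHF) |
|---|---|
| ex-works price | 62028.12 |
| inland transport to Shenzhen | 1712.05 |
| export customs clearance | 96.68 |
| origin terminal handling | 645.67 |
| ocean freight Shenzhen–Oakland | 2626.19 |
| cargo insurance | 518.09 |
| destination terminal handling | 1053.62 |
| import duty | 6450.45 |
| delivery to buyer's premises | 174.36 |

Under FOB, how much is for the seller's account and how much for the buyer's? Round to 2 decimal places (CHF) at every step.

FOB: the seller bears costs until goods are on board at the origin port; the buyer bears freight, insurance and all costs thereafter.
Seller's account: goods 62028.12 + inland to port 1712.05 + export clearance 96.68 + origin terminal 645.67 = 64482.52
Buyer's account: freight 2626.19 + insurance 518.09 + destination terminal 1053.62 + duty 6450.45 + delivery 174.36 = 10822.71

Seller: CHF 64482.52; buyer: CHF 10822.71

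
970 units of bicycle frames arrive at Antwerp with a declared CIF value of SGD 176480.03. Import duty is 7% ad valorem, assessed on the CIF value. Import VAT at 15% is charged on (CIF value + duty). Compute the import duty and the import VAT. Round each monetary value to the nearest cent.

Import duty: SGD 12353.60; import VAT: SGD 28325.04

Import duty = 176480.03 × 7% = 12353.60
VAT base = CIF + duty = 176480.03 + 12353.60 = 188833.63
Import VAT = 188833.63 × 15% = 28325.04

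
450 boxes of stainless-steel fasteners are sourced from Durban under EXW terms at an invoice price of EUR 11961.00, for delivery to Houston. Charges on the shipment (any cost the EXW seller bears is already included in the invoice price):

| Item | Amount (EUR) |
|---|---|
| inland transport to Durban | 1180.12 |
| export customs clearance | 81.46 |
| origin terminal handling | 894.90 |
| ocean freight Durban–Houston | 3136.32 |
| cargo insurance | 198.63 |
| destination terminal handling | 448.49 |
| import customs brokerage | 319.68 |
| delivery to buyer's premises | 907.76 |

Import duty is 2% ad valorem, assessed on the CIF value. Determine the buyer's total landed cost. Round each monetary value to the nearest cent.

EXW: the seller makes goods available at their premises; the buyer bears all onward costs.
CIF value = EXW price + inland to port + export clearance + origin terminal + freight + insurance = 11961.00 + 1180.12 + 81.46 + 894.90 + 3136.32 + 198.63 = 17452.43
Import duty = 17452.43 × 2% = 349.05
Buyer bears: inland to port 1180.12 + export clearance 81.46 + origin terminal 894.90 + freight 3136.32 + insurance 198.63 + destination terminal 448.49 + brokerage 319.68 + delivery 907.76 + duty 349.05 = 7516.41
Landed cost = invoice 11961.00 + 7516.41 = 19477.41

Total landed cost: EUR 19477.41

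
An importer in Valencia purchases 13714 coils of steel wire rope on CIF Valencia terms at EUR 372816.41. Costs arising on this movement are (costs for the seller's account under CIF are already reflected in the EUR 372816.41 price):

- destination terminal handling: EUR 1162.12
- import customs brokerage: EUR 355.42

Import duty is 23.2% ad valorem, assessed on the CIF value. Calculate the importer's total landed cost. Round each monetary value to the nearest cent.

CIF: the seller pays costs through ocean freight and marine insurance to the destination port.
The CIF price already equals the CIF value: 372816.41
Import duty = 372816.41 × 23.2% = 86493.41
Buyer bears: destination terminal 1162.12 + brokerage 355.42 + duty 86493.41 = 88010.95
Landed cost = invoice 372816.41 + 88010.95 = 460827.36

Total landed cost: EUR 460827.36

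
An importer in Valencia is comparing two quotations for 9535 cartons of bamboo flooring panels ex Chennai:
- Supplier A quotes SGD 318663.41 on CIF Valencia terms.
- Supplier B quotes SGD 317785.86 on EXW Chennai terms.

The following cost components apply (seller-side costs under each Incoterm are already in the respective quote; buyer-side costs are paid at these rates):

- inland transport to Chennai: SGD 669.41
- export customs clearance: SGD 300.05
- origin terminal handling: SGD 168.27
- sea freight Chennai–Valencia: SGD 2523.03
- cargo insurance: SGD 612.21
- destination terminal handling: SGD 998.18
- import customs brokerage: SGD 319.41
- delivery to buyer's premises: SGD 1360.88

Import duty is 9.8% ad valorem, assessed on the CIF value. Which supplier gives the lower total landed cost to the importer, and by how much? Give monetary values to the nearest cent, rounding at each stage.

Supplier A is cheaper by SGD 3728.18

Supplier A (CIF):
The CIF price already equals the CIF value: 318663.41
Import duty = 318663.41 × 9.8% = 31229.01
Buyer bears (A): 998.18 + 319.41 + 1360.88 = 2678.47
Landed cost (A) = invoice 318663.41 + 2678.47 + duty 31229.01 = 352570.89
Supplier B (EXW):
CIF value = EXW price + inland to port + export clearance + origin terminal + freight + insurance = 317785.86 + 669.41 + 300.05 + 168.27 + 2523.03 + 612.21 = 322058.83
Import duty = 322058.83 × 9.8% = 31561.77
Buyer bears (B): 669.41 + 300.05 + 168.27 + 2523.03 + 612.21 + 998.18 + 319.41 + 1360.88 = 6951.44
Landed cost (B) = invoice 317785.86 + 6951.44 + duty 31561.77 = 356299.07
Difference = |352570.89 − 356299.07| = 3728.18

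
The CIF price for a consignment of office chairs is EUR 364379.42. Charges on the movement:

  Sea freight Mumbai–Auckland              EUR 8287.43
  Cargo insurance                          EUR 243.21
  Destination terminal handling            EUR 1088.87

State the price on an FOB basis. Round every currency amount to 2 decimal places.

FOB price: EUR 355848.78

Not relevant to the conversion: destination terminal — on the buyer under both terms; not part of either seller's price.
From CIF to FOB, the seller no longer bears: freight, insurance.
FOB price = 364379.42 − 8287.43 − 243.21 = 355848.78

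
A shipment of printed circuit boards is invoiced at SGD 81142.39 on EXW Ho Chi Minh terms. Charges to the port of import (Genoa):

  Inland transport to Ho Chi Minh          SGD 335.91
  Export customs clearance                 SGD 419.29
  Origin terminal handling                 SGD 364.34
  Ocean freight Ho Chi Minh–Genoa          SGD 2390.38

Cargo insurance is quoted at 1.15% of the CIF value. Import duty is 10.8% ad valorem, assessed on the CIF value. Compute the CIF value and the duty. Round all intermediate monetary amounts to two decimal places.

CIF value: SGD 85637.14; import duty: SGD 9248.81

Let C be the CIF value. C = EXW price + pre-shipment costs + freight + 1.15% × C
C − 1.15% × C = 81142.39 + 335.91 + 419.29 + 364.34 + 2390.38
0.9885 × C = 84652.31
C = 84652.31 / 0.9885 = 85637.14
Insurance premium = 1.15% × 85637.14 = 984.83
Import duty = 85637.14 × 10.8% = 9248.81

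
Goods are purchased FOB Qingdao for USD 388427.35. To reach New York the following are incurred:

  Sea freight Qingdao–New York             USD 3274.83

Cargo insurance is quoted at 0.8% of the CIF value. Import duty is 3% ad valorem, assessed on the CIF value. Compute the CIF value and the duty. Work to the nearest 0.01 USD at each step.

CIF value: USD 394861.07; import duty: USD 11845.83

Let C be the CIF value. C = FOB price + freight + 0.8% × C
C − 0.8% × C = 388427.35 + 3274.83
0.992 × C = 391702.18
C = 391702.18 / 0.992 = 394861.07
Insurance premium = 0.8% × 394861.07 = 3158.89
Import duty = 394861.07 × 3% = 11845.83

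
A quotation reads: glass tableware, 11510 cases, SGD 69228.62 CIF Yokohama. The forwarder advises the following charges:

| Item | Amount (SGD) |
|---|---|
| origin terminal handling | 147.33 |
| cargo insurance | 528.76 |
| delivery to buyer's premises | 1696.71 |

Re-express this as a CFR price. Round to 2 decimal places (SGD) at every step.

CFR price: SGD 68699.86

Not relevant to the conversion: origin terminal — on the seller under both CIF and CFR; already in the CIF price and stays in the CFR price. delivery — on the buyer under both terms; not part of either seller's price.
From CIF to CFR, the seller no longer bears: insurance.
CFR price = 69228.62 − 528.76 = 68699.86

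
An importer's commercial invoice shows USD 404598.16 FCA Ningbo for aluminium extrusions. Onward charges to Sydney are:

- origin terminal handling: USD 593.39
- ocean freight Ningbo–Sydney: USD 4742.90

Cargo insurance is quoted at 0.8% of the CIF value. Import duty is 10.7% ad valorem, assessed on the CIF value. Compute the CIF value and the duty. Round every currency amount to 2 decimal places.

Let C be the CIF value. C = FCA price + pre-shipment costs + freight + 0.8% × C
C − 0.8% × C = 404598.16 + 593.39 + 4742.90
0.992 × C = 409934.45
C = 409934.45 / 0.992 = 413240.37
Insurance premium = 0.8% × 413240.37 = 3305.92
Import duty = 413240.37 × 10.7% = 44216.72

CIF value: USD 413240.37; import duty: USD 44216.72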